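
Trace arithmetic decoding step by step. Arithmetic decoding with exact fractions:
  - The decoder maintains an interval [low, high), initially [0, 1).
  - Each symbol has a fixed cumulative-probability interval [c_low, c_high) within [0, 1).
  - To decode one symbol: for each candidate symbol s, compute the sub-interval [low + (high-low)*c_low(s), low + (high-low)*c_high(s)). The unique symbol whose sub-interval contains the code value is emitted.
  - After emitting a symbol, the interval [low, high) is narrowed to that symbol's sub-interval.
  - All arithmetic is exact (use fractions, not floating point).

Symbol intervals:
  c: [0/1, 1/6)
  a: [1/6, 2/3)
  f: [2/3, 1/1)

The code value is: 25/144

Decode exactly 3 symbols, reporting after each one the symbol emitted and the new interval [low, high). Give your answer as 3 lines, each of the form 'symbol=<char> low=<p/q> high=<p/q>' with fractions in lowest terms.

Answer: symbol=a low=1/6 high=2/3
symbol=c low=1/6 high=1/4
symbol=c low=1/6 high=13/72

Derivation:
Step 1: interval [0/1, 1/1), width = 1/1 - 0/1 = 1/1
  'c': [0/1 + 1/1*0/1, 0/1 + 1/1*1/6) = [0/1, 1/6)
  'a': [0/1 + 1/1*1/6, 0/1 + 1/1*2/3) = [1/6, 2/3) <- contains code 25/144
  'f': [0/1 + 1/1*2/3, 0/1 + 1/1*1/1) = [2/3, 1/1)
  emit 'a', narrow to [1/6, 2/3)
Step 2: interval [1/6, 2/3), width = 2/3 - 1/6 = 1/2
  'c': [1/6 + 1/2*0/1, 1/6 + 1/2*1/6) = [1/6, 1/4) <- contains code 25/144
  'a': [1/6 + 1/2*1/6, 1/6 + 1/2*2/3) = [1/4, 1/2)
  'f': [1/6 + 1/2*2/3, 1/6 + 1/2*1/1) = [1/2, 2/3)
  emit 'c', narrow to [1/6, 1/4)
Step 3: interval [1/6, 1/4), width = 1/4 - 1/6 = 1/12
  'c': [1/6 + 1/12*0/1, 1/6 + 1/12*1/6) = [1/6, 13/72) <- contains code 25/144
  'a': [1/6 + 1/12*1/6, 1/6 + 1/12*2/3) = [13/72, 2/9)
  'f': [1/6 + 1/12*2/3, 1/6 + 1/12*1/1) = [2/9, 1/4)
  emit 'c', narrow to [1/6, 13/72)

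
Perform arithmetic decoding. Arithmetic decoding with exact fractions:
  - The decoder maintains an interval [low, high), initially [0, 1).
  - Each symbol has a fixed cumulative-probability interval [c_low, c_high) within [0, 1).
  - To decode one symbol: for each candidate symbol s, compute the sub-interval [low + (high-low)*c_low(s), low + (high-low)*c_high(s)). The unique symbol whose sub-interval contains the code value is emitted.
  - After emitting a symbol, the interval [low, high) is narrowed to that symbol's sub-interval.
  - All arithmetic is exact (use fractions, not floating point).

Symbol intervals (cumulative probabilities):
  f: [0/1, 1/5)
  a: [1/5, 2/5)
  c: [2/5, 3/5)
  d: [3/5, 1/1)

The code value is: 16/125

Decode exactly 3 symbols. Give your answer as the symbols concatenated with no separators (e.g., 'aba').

Answer: fdf

Derivation:
Step 1: interval [0/1, 1/1), width = 1/1 - 0/1 = 1/1
  'f': [0/1 + 1/1*0/1, 0/1 + 1/1*1/5) = [0/1, 1/5) <- contains code 16/125
  'a': [0/1 + 1/1*1/5, 0/1 + 1/1*2/5) = [1/5, 2/5)
  'c': [0/1 + 1/1*2/5, 0/1 + 1/1*3/5) = [2/5, 3/5)
  'd': [0/1 + 1/1*3/5, 0/1 + 1/1*1/1) = [3/5, 1/1)
  emit 'f', narrow to [0/1, 1/5)
Step 2: interval [0/1, 1/5), width = 1/5 - 0/1 = 1/5
  'f': [0/1 + 1/5*0/1, 0/1 + 1/5*1/5) = [0/1, 1/25)
  'a': [0/1 + 1/5*1/5, 0/1 + 1/5*2/5) = [1/25, 2/25)
  'c': [0/1 + 1/5*2/5, 0/1 + 1/5*3/5) = [2/25, 3/25)
  'd': [0/1 + 1/5*3/5, 0/1 + 1/5*1/1) = [3/25, 1/5) <- contains code 16/125
  emit 'd', narrow to [3/25, 1/5)
Step 3: interval [3/25, 1/5), width = 1/5 - 3/25 = 2/25
  'f': [3/25 + 2/25*0/1, 3/25 + 2/25*1/5) = [3/25, 17/125) <- contains code 16/125
  'a': [3/25 + 2/25*1/5, 3/25 + 2/25*2/5) = [17/125, 19/125)
  'c': [3/25 + 2/25*2/5, 3/25 + 2/25*3/5) = [19/125, 21/125)
  'd': [3/25 + 2/25*3/5, 3/25 + 2/25*1/1) = [21/125, 1/5)
  emit 'f', narrow to [3/25, 17/125)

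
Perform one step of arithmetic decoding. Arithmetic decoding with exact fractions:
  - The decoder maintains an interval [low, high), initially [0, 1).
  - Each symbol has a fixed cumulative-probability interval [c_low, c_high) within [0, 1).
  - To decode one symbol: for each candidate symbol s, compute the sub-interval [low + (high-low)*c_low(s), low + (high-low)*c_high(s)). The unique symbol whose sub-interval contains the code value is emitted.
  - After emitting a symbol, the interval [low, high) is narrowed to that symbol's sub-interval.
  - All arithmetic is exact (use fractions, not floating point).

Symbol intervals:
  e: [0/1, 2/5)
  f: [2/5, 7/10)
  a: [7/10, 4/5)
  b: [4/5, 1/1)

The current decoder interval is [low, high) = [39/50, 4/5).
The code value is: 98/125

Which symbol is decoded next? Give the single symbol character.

Interval width = high − low = 4/5 − 39/50 = 1/50
Scaled code = (code − low) / width = (98/125 − 39/50) / 1/50 = 1/5
  e: [0/1, 2/5) ← scaled code falls here ✓
  f: [2/5, 7/10) 
  a: [7/10, 4/5) 
  b: [4/5, 1/1) 

Answer: e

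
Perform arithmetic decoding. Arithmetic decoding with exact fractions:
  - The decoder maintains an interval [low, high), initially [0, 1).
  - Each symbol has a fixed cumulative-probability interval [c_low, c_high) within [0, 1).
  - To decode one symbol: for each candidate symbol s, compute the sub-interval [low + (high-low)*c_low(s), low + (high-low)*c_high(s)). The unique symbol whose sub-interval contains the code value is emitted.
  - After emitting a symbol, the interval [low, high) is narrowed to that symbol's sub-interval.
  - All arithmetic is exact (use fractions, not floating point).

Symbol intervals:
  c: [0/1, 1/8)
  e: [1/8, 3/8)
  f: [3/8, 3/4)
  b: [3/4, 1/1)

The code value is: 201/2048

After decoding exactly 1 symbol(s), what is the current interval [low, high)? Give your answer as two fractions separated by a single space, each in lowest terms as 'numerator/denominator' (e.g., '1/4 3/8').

Step 1: interval [0/1, 1/1), width = 1/1 - 0/1 = 1/1
  'c': [0/1 + 1/1*0/1, 0/1 + 1/1*1/8) = [0/1, 1/8) <- contains code 201/2048
  'e': [0/1 + 1/1*1/8, 0/1 + 1/1*3/8) = [1/8, 3/8)
  'f': [0/1 + 1/1*3/8, 0/1 + 1/1*3/4) = [3/8, 3/4)
  'b': [0/1 + 1/1*3/4, 0/1 + 1/1*1/1) = [3/4, 1/1)
  emit 'c', narrow to [0/1, 1/8)

Answer: 0/1 1/8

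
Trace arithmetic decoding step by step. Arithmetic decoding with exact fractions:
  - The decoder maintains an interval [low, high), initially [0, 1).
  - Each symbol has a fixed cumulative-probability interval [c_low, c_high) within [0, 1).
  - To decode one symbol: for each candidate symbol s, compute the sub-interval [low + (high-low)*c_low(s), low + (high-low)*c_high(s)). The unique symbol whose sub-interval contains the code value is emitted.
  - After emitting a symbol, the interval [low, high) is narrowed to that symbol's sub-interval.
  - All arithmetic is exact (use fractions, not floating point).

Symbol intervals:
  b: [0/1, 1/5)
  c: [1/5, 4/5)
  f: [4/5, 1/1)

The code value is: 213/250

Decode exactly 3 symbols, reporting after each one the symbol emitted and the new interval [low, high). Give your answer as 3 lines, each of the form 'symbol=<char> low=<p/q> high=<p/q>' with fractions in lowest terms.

Answer: symbol=f low=4/5 high=1/1
symbol=c low=21/25 high=24/25
symbol=b low=21/25 high=108/125

Derivation:
Step 1: interval [0/1, 1/1), width = 1/1 - 0/1 = 1/1
  'b': [0/1 + 1/1*0/1, 0/1 + 1/1*1/5) = [0/1, 1/5)
  'c': [0/1 + 1/1*1/5, 0/1 + 1/1*4/5) = [1/5, 4/5)
  'f': [0/1 + 1/1*4/5, 0/1 + 1/1*1/1) = [4/5, 1/1) <- contains code 213/250
  emit 'f', narrow to [4/5, 1/1)
Step 2: interval [4/5, 1/1), width = 1/1 - 4/5 = 1/5
  'b': [4/5 + 1/5*0/1, 4/5 + 1/5*1/5) = [4/5, 21/25)
  'c': [4/5 + 1/5*1/5, 4/5 + 1/5*4/5) = [21/25, 24/25) <- contains code 213/250
  'f': [4/5 + 1/5*4/5, 4/5 + 1/5*1/1) = [24/25, 1/1)
  emit 'c', narrow to [21/25, 24/25)
Step 3: interval [21/25, 24/25), width = 24/25 - 21/25 = 3/25
  'b': [21/25 + 3/25*0/1, 21/25 + 3/25*1/5) = [21/25, 108/125) <- contains code 213/250
  'c': [21/25 + 3/25*1/5, 21/25 + 3/25*4/5) = [108/125, 117/125)
  'f': [21/25 + 3/25*4/5, 21/25 + 3/25*1/1) = [117/125, 24/25)
  emit 'b', narrow to [21/25, 108/125)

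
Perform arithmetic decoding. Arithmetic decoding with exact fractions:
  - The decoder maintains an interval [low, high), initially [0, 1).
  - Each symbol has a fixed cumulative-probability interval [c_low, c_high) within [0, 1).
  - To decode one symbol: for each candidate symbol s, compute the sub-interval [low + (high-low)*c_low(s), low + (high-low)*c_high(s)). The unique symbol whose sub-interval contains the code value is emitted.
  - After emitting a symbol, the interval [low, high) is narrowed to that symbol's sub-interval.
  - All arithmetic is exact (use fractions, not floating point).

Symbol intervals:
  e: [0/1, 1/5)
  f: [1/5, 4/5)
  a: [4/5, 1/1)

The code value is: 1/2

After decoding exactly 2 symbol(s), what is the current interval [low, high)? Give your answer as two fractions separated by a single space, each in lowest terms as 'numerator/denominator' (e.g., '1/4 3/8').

Step 1: interval [0/1, 1/1), width = 1/1 - 0/1 = 1/1
  'e': [0/1 + 1/1*0/1, 0/1 + 1/1*1/5) = [0/1, 1/5)
  'f': [0/1 + 1/1*1/5, 0/1 + 1/1*4/5) = [1/5, 4/5) <- contains code 1/2
  'a': [0/1 + 1/1*4/5, 0/1 + 1/1*1/1) = [4/5, 1/1)
  emit 'f', narrow to [1/5, 4/5)
Step 2: interval [1/5, 4/5), width = 4/5 - 1/5 = 3/5
  'e': [1/5 + 3/5*0/1, 1/5 + 3/5*1/5) = [1/5, 8/25)
  'f': [1/5 + 3/5*1/5, 1/5 + 3/5*4/5) = [8/25, 17/25) <- contains code 1/2
  'a': [1/5 + 3/5*4/5, 1/5 + 3/5*1/1) = [17/25, 4/5)
  emit 'f', narrow to [8/25, 17/25)

Answer: 8/25 17/25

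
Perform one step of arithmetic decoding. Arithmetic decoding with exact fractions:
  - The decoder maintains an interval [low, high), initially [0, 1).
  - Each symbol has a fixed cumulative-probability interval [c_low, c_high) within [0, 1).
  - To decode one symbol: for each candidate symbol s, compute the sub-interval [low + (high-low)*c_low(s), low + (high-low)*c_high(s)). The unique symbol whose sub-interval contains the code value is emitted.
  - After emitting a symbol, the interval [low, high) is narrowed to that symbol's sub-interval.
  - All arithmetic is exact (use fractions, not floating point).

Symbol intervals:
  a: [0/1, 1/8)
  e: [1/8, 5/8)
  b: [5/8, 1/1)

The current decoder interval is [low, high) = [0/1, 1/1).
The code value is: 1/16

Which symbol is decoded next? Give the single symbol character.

Interval width = high − low = 1/1 − 0/1 = 1/1
Scaled code = (code − low) / width = (1/16 − 0/1) / 1/1 = 1/16
  a: [0/1, 1/8) ← scaled code falls here ✓
  e: [1/8, 5/8) 
  b: [5/8, 1/1) 

Answer: a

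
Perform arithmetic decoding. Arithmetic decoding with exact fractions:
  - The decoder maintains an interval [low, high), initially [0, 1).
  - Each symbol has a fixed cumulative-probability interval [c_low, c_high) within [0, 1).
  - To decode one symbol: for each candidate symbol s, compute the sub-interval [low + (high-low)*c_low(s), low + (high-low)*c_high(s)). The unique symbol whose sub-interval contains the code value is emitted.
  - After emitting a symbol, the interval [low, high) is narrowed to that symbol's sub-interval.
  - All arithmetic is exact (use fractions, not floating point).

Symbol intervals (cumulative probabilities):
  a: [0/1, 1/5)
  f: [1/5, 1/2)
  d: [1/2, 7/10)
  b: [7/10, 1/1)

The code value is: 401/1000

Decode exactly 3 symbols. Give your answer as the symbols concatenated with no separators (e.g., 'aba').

Answer: fdb

Derivation:
Step 1: interval [0/1, 1/1), width = 1/1 - 0/1 = 1/1
  'a': [0/1 + 1/1*0/1, 0/1 + 1/1*1/5) = [0/1, 1/5)
  'f': [0/1 + 1/1*1/5, 0/1 + 1/1*1/2) = [1/5, 1/2) <- contains code 401/1000
  'd': [0/1 + 1/1*1/2, 0/1 + 1/1*7/10) = [1/2, 7/10)
  'b': [0/1 + 1/1*7/10, 0/1 + 1/1*1/1) = [7/10, 1/1)
  emit 'f', narrow to [1/5, 1/2)
Step 2: interval [1/5, 1/2), width = 1/2 - 1/5 = 3/10
  'a': [1/5 + 3/10*0/1, 1/5 + 3/10*1/5) = [1/5, 13/50)
  'f': [1/5 + 3/10*1/5, 1/5 + 3/10*1/2) = [13/50, 7/20)
  'd': [1/5 + 3/10*1/2, 1/5 + 3/10*7/10) = [7/20, 41/100) <- contains code 401/1000
  'b': [1/5 + 3/10*7/10, 1/5 + 3/10*1/1) = [41/100, 1/2)
  emit 'd', narrow to [7/20, 41/100)
Step 3: interval [7/20, 41/100), width = 41/100 - 7/20 = 3/50
  'a': [7/20 + 3/50*0/1, 7/20 + 3/50*1/5) = [7/20, 181/500)
  'f': [7/20 + 3/50*1/5, 7/20 + 3/50*1/2) = [181/500, 19/50)
  'd': [7/20 + 3/50*1/2, 7/20 + 3/50*7/10) = [19/50, 49/125)
  'b': [7/20 + 3/50*7/10, 7/20 + 3/50*1/1) = [49/125, 41/100) <- contains code 401/1000
  emit 'b', narrow to [49/125, 41/100)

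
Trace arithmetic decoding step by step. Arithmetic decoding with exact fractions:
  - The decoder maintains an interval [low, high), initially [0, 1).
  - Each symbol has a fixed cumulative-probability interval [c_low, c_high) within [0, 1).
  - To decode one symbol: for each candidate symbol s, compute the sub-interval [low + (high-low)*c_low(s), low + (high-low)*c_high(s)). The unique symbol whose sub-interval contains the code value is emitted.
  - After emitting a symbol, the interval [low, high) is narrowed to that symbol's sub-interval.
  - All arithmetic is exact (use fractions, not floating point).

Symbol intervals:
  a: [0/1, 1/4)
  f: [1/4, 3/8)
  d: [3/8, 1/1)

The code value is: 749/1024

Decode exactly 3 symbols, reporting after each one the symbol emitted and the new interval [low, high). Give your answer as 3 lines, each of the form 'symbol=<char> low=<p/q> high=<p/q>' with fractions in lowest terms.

Step 1: interval [0/1, 1/1), width = 1/1 - 0/1 = 1/1
  'a': [0/1 + 1/1*0/1, 0/1 + 1/1*1/4) = [0/1, 1/4)
  'f': [0/1 + 1/1*1/4, 0/1 + 1/1*3/8) = [1/4, 3/8)
  'd': [0/1 + 1/1*3/8, 0/1 + 1/1*1/1) = [3/8, 1/1) <- contains code 749/1024
  emit 'd', narrow to [3/8, 1/1)
Step 2: interval [3/8, 1/1), width = 1/1 - 3/8 = 5/8
  'a': [3/8 + 5/8*0/1, 3/8 + 5/8*1/4) = [3/8, 17/32)
  'f': [3/8 + 5/8*1/4, 3/8 + 5/8*3/8) = [17/32, 39/64)
  'd': [3/8 + 5/8*3/8, 3/8 + 5/8*1/1) = [39/64, 1/1) <- contains code 749/1024
  emit 'd', narrow to [39/64, 1/1)
Step 3: interval [39/64, 1/1), width = 1/1 - 39/64 = 25/64
  'a': [39/64 + 25/64*0/1, 39/64 + 25/64*1/4) = [39/64, 181/256)
  'f': [39/64 + 25/64*1/4, 39/64 + 25/64*3/8) = [181/256, 387/512) <- contains code 749/1024
  'd': [39/64 + 25/64*3/8, 39/64 + 25/64*1/1) = [387/512, 1/1)
  emit 'f', narrow to [181/256, 387/512)

Answer: symbol=d low=3/8 high=1/1
symbol=d low=39/64 high=1/1
symbol=f low=181/256 high=387/512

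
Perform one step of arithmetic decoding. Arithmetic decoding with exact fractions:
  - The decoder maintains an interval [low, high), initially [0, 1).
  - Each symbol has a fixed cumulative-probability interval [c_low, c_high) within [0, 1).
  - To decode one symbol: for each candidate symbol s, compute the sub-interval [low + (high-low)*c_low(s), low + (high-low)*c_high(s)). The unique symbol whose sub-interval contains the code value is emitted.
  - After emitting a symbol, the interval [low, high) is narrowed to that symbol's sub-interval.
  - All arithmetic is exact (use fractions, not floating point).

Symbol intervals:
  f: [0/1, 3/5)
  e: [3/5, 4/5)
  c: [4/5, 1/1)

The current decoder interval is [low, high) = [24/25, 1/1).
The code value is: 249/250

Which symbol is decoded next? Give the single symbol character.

Answer: c

Derivation:
Interval width = high − low = 1/1 − 24/25 = 1/25
Scaled code = (code − low) / width = (249/250 − 24/25) / 1/25 = 9/10
  f: [0/1, 3/5) 
  e: [3/5, 4/5) 
  c: [4/5, 1/1) ← scaled code falls here ✓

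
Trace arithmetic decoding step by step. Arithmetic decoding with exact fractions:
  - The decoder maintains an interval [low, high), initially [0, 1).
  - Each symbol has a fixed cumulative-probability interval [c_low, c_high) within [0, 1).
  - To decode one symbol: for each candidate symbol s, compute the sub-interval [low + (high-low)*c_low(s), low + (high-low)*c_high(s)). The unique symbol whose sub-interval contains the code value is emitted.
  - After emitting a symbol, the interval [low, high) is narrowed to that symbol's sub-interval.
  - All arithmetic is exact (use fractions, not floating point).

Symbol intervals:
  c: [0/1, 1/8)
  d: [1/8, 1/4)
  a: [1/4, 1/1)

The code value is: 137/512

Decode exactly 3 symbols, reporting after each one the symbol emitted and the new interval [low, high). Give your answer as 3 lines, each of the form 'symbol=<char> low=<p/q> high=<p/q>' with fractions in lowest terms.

Answer: symbol=a low=1/4 high=1/1
symbol=c low=1/4 high=11/32
symbol=d low=67/256 high=35/128

Derivation:
Step 1: interval [0/1, 1/1), width = 1/1 - 0/1 = 1/1
  'c': [0/1 + 1/1*0/1, 0/1 + 1/1*1/8) = [0/1, 1/8)
  'd': [0/1 + 1/1*1/8, 0/1 + 1/1*1/4) = [1/8, 1/4)
  'a': [0/1 + 1/1*1/4, 0/1 + 1/1*1/1) = [1/4, 1/1) <- contains code 137/512
  emit 'a', narrow to [1/4, 1/1)
Step 2: interval [1/4, 1/1), width = 1/1 - 1/4 = 3/4
  'c': [1/4 + 3/4*0/1, 1/4 + 3/4*1/8) = [1/4, 11/32) <- contains code 137/512
  'd': [1/4 + 3/4*1/8, 1/4 + 3/4*1/4) = [11/32, 7/16)
  'a': [1/4 + 3/4*1/4, 1/4 + 3/4*1/1) = [7/16, 1/1)
  emit 'c', narrow to [1/4, 11/32)
Step 3: interval [1/4, 11/32), width = 11/32 - 1/4 = 3/32
  'c': [1/4 + 3/32*0/1, 1/4 + 3/32*1/8) = [1/4, 67/256)
  'd': [1/4 + 3/32*1/8, 1/4 + 3/32*1/4) = [67/256, 35/128) <- contains code 137/512
  'a': [1/4 + 3/32*1/4, 1/4 + 3/32*1/1) = [35/128, 11/32)
  emit 'd', narrow to [67/256, 35/128)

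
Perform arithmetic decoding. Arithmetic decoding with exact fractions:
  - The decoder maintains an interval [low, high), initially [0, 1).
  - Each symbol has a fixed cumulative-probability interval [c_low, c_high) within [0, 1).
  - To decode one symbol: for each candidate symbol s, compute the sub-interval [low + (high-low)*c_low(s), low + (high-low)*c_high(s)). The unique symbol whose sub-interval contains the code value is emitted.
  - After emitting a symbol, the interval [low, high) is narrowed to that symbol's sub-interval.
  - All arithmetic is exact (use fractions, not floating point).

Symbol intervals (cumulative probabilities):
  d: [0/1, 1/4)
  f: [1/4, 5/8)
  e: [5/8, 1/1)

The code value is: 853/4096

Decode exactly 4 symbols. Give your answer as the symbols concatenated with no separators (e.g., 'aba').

Answer: defe

Derivation:
Step 1: interval [0/1, 1/1), width = 1/1 - 0/1 = 1/1
  'd': [0/1 + 1/1*0/1, 0/1 + 1/1*1/4) = [0/1, 1/4) <- contains code 853/4096
  'f': [0/1 + 1/1*1/4, 0/1 + 1/1*5/8) = [1/4, 5/8)
  'e': [0/1 + 1/1*5/8, 0/1 + 1/1*1/1) = [5/8, 1/1)
  emit 'd', narrow to [0/1, 1/4)
Step 2: interval [0/1, 1/4), width = 1/4 - 0/1 = 1/4
  'd': [0/1 + 1/4*0/1, 0/1 + 1/4*1/4) = [0/1, 1/16)
  'f': [0/1 + 1/4*1/4, 0/1 + 1/4*5/8) = [1/16, 5/32)
  'e': [0/1 + 1/4*5/8, 0/1 + 1/4*1/1) = [5/32, 1/4) <- contains code 853/4096
  emit 'e', narrow to [5/32, 1/4)
Step 3: interval [5/32, 1/4), width = 1/4 - 5/32 = 3/32
  'd': [5/32 + 3/32*0/1, 5/32 + 3/32*1/4) = [5/32, 23/128)
  'f': [5/32 + 3/32*1/4, 5/32 + 3/32*5/8) = [23/128, 55/256) <- contains code 853/4096
  'e': [5/32 + 3/32*5/8, 5/32 + 3/32*1/1) = [55/256, 1/4)
  emit 'f', narrow to [23/128, 55/256)
Step 4: interval [23/128, 55/256), width = 55/256 - 23/128 = 9/256
  'd': [23/128 + 9/256*0/1, 23/128 + 9/256*1/4) = [23/128, 193/1024)
  'f': [23/128 + 9/256*1/4, 23/128 + 9/256*5/8) = [193/1024, 413/2048)
  'e': [23/128 + 9/256*5/8, 23/128 + 9/256*1/1) = [413/2048, 55/256) <- contains code 853/4096
  emit 'e', narrow to [413/2048, 55/256)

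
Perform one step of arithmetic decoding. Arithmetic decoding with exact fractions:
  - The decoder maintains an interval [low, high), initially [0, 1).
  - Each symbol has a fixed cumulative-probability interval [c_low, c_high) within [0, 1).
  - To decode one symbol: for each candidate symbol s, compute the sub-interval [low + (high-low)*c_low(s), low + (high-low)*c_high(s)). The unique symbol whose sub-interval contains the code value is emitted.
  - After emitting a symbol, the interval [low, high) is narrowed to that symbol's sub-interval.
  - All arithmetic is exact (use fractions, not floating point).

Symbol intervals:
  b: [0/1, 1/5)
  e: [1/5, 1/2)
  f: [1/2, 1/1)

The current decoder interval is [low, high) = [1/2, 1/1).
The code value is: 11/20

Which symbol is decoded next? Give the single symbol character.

Interval width = high − low = 1/1 − 1/2 = 1/2
Scaled code = (code − low) / width = (11/20 − 1/2) / 1/2 = 1/10
  b: [0/1, 1/5) ← scaled code falls here ✓
  e: [1/5, 1/2) 
  f: [1/2, 1/1) 

Answer: b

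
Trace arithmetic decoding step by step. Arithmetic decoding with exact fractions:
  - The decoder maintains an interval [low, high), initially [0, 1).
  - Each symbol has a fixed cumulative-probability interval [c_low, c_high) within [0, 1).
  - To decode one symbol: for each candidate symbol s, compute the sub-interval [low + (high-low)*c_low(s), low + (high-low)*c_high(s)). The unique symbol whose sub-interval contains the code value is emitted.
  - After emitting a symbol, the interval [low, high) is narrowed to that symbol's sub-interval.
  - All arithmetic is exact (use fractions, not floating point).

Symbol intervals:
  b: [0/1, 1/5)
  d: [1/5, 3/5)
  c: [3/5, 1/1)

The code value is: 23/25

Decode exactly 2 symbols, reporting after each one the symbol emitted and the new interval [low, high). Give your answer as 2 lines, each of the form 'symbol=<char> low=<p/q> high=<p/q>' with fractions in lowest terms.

Answer: symbol=c low=3/5 high=1/1
symbol=c low=21/25 high=1/1

Derivation:
Step 1: interval [0/1, 1/1), width = 1/1 - 0/1 = 1/1
  'b': [0/1 + 1/1*0/1, 0/1 + 1/1*1/5) = [0/1, 1/5)
  'd': [0/1 + 1/1*1/5, 0/1 + 1/1*3/5) = [1/5, 3/5)
  'c': [0/1 + 1/1*3/5, 0/1 + 1/1*1/1) = [3/5, 1/1) <- contains code 23/25
  emit 'c', narrow to [3/5, 1/1)
Step 2: interval [3/5, 1/1), width = 1/1 - 3/5 = 2/5
  'b': [3/5 + 2/5*0/1, 3/5 + 2/5*1/5) = [3/5, 17/25)
  'd': [3/5 + 2/5*1/5, 3/5 + 2/5*3/5) = [17/25, 21/25)
  'c': [3/5 + 2/5*3/5, 3/5 + 2/5*1/1) = [21/25, 1/1) <- contains code 23/25
  emit 'c', narrow to [21/25, 1/1)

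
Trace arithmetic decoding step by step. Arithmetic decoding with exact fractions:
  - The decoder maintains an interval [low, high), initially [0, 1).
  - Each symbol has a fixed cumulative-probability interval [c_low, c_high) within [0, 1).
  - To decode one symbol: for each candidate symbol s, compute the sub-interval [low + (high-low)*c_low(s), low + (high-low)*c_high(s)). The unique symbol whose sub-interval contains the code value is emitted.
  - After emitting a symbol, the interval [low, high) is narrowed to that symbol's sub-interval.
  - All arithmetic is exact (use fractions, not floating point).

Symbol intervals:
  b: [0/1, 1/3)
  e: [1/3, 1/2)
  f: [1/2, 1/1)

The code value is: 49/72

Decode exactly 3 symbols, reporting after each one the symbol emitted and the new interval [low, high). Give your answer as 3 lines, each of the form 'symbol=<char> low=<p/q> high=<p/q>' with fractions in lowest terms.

Step 1: interval [0/1, 1/1), width = 1/1 - 0/1 = 1/1
  'b': [0/1 + 1/1*0/1, 0/1 + 1/1*1/3) = [0/1, 1/3)
  'e': [0/1 + 1/1*1/3, 0/1 + 1/1*1/2) = [1/3, 1/2)
  'f': [0/1 + 1/1*1/2, 0/1 + 1/1*1/1) = [1/2, 1/1) <- contains code 49/72
  emit 'f', narrow to [1/2, 1/1)
Step 2: interval [1/2, 1/1), width = 1/1 - 1/2 = 1/2
  'b': [1/2 + 1/2*0/1, 1/2 + 1/2*1/3) = [1/2, 2/3)
  'e': [1/2 + 1/2*1/3, 1/2 + 1/2*1/2) = [2/3, 3/4) <- contains code 49/72
  'f': [1/2 + 1/2*1/2, 1/2 + 1/2*1/1) = [3/4, 1/1)
  emit 'e', narrow to [2/3, 3/4)
Step 3: interval [2/3, 3/4), width = 3/4 - 2/3 = 1/12
  'b': [2/3 + 1/12*0/1, 2/3 + 1/12*1/3) = [2/3, 25/36) <- contains code 49/72
  'e': [2/3 + 1/12*1/3, 2/3 + 1/12*1/2) = [25/36, 17/24)
  'f': [2/3 + 1/12*1/2, 2/3 + 1/12*1/1) = [17/24, 3/4)
  emit 'b', narrow to [2/3, 25/36)

Answer: symbol=f low=1/2 high=1/1
symbol=e low=2/3 high=3/4
symbol=b low=2/3 high=25/36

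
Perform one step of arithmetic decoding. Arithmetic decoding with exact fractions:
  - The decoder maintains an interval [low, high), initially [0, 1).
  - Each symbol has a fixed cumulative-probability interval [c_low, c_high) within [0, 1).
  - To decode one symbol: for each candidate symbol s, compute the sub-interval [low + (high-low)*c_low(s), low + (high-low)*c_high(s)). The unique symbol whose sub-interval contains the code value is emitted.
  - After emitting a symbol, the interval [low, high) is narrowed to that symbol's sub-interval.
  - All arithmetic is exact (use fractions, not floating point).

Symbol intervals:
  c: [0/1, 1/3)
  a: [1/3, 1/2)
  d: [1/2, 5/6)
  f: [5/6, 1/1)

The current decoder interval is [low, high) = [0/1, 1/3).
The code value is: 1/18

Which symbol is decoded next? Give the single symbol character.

Interval width = high − low = 1/3 − 0/1 = 1/3
Scaled code = (code − low) / width = (1/18 − 0/1) / 1/3 = 1/6
  c: [0/1, 1/3) ← scaled code falls here ✓
  a: [1/3, 1/2) 
  d: [1/2, 5/6) 
  f: [5/6, 1/1) 

Answer: c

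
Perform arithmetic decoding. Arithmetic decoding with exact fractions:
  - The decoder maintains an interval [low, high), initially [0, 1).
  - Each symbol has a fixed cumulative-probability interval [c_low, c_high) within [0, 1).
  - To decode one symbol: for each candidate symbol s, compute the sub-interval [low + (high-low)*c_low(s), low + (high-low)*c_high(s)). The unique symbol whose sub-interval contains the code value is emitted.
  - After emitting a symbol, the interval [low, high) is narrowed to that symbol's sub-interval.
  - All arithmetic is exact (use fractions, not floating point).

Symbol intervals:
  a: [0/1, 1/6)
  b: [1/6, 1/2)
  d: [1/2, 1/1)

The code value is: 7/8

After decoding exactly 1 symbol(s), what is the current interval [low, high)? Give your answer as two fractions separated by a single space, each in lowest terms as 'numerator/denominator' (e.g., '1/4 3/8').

Step 1: interval [0/1, 1/1), width = 1/1 - 0/1 = 1/1
  'a': [0/1 + 1/1*0/1, 0/1 + 1/1*1/6) = [0/1, 1/6)
  'b': [0/1 + 1/1*1/6, 0/1 + 1/1*1/2) = [1/6, 1/2)
  'd': [0/1 + 1/1*1/2, 0/1 + 1/1*1/1) = [1/2, 1/1) <- contains code 7/8
  emit 'd', narrow to [1/2, 1/1)

Answer: 1/2 1/1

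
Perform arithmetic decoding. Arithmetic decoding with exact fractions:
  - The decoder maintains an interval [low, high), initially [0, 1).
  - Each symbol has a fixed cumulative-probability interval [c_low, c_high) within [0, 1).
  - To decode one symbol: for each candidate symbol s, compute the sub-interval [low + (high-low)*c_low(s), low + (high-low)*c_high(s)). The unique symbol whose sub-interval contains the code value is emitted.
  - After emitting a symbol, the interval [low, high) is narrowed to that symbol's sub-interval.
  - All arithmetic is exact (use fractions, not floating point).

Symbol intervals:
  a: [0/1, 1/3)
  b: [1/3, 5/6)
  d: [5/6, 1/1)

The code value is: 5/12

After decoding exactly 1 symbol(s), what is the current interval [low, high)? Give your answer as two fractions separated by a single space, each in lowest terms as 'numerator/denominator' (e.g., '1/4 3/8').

Answer: 1/3 5/6

Derivation:
Step 1: interval [0/1, 1/1), width = 1/1 - 0/1 = 1/1
  'a': [0/1 + 1/1*0/1, 0/1 + 1/1*1/3) = [0/1, 1/3)
  'b': [0/1 + 1/1*1/3, 0/1 + 1/1*5/6) = [1/3, 5/6) <- contains code 5/12
  'd': [0/1 + 1/1*5/6, 0/1 + 1/1*1/1) = [5/6, 1/1)
  emit 'b', narrow to [1/3, 5/6)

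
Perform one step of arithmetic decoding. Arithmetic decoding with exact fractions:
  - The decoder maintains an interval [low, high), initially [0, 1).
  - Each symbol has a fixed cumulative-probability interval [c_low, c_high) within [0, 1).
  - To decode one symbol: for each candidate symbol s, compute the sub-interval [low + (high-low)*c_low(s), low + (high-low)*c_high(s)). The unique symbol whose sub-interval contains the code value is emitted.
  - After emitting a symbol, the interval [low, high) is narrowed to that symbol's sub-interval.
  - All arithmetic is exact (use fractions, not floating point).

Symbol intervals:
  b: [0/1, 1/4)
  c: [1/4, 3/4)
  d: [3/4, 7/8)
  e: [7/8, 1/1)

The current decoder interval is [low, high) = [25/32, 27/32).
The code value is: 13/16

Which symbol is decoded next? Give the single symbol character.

Answer: c

Derivation:
Interval width = high − low = 27/32 − 25/32 = 1/16
Scaled code = (code − low) / width = (13/16 − 25/32) / 1/16 = 1/2
  b: [0/1, 1/4) 
  c: [1/4, 3/4) ← scaled code falls here ✓
  d: [3/4, 7/8) 
  e: [7/8, 1/1) 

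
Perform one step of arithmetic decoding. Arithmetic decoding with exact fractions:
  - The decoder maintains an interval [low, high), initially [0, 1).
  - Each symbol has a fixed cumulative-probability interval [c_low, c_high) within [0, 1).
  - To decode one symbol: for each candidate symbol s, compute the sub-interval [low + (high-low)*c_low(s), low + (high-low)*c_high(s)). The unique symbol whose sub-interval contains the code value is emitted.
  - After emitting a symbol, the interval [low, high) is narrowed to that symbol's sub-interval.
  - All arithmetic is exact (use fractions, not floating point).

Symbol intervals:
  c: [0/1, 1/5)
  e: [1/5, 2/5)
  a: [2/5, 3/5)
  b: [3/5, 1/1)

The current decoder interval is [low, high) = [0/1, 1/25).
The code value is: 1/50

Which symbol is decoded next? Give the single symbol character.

Interval width = high − low = 1/25 − 0/1 = 1/25
Scaled code = (code − low) / width = (1/50 − 0/1) / 1/25 = 1/2
  c: [0/1, 1/5) 
  e: [1/5, 2/5) 
  a: [2/5, 3/5) ← scaled code falls here ✓
  b: [3/5, 1/1) 

Answer: a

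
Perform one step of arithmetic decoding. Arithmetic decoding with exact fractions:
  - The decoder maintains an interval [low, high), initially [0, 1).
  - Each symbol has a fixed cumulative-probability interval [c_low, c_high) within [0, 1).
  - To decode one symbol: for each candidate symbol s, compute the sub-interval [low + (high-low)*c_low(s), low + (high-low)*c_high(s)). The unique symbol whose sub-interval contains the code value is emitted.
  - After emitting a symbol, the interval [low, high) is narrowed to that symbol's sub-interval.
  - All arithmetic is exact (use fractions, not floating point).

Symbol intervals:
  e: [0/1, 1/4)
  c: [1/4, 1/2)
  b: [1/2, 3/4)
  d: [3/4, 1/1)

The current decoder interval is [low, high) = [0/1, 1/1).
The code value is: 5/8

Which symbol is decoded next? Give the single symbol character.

Answer: b

Derivation:
Interval width = high − low = 1/1 − 0/1 = 1/1
Scaled code = (code − low) / width = (5/8 − 0/1) / 1/1 = 5/8
  e: [0/1, 1/4) 
  c: [1/4, 1/2) 
  b: [1/2, 3/4) ← scaled code falls here ✓
  d: [3/4, 1/1) 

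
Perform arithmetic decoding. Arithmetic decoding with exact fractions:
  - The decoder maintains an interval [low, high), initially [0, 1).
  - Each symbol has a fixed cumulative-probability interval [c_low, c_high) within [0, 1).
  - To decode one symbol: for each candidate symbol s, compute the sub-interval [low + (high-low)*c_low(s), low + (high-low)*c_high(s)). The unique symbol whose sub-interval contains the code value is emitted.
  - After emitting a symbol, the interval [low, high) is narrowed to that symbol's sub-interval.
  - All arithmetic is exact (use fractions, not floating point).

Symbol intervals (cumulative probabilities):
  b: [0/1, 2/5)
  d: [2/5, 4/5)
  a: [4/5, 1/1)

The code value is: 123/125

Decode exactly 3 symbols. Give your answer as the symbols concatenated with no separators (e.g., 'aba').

Answer: aad

Derivation:
Step 1: interval [0/1, 1/1), width = 1/1 - 0/1 = 1/1
  'b': [0/1 + 1/1*0/1, 0/1 + 1/1*2/5) = [0/1, 2/5)
  'd': [0/1 + 1/1*2/5, 0/1 + 1/1*4/5) = [2/5, 4/5)
  'a': [0/1 + 1/1*4/5, 0/1 + 1/1*1/1) = [4/5, 1/1) <- contains code 123/125
  emit 'a', narrow to [4/5, 1/1)
Step 2: interval [4/5, 1/1), width = 1/1 - 4/5 = 1/5
  'b': [4/5 + 1/5*0/1, 4/5 + 1/5*2/5) = [4/5, 22/25)
  'd': [4/5 + 1/5*2/5, 4/5 + 1/5*4/5) = [22/25, 24/25)
  'a': [4/5 + 1/5*4/5, 4/5 + 1/5*1/1) = [24/25, 1/1) <- contains code 123/125
  emit 'a', narrow to [24/25, 1/1)
Step 3: interval [24/25, 1/1), width = 1/1 - 24/25 = 1/25
  'b': [24/25 + 1/25*0/1, 24/25 + 1/25*2/5) = [24/25, 122/125)
  'd': [24/25 + 1/25*2/5, 24/25 + 1/25*4/5) = [122/125, 124/125) <- contains code 123/125
  'a': [24/25 + 1/25*4/5, 24/25 + 1/25*1/1) = [124/125, 1/1)
  emit 'd', narrow to [122/125, 124/125)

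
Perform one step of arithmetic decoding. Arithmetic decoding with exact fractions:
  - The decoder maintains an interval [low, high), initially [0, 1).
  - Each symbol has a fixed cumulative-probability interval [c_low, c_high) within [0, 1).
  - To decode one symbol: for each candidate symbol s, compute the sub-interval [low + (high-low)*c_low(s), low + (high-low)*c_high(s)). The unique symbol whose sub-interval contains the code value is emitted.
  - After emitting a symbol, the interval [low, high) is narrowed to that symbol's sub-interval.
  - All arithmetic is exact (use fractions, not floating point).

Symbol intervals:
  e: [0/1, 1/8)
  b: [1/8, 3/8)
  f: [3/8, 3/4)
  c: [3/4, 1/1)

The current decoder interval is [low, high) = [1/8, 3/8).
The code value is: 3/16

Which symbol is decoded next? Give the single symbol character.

Interval width = high − low = 3/8 − 1/8 = 1/4
Scaled code = (code − low) / width = (3/16 − 1/8) / 1/4 = 1/4
  e: [0/1, 1/8) 
  b: [1/8, 3/8) ← scaled code falls here ✓
  f: [3/8, 3/4) 
  c: [3/4, 1/1) 

Answer: b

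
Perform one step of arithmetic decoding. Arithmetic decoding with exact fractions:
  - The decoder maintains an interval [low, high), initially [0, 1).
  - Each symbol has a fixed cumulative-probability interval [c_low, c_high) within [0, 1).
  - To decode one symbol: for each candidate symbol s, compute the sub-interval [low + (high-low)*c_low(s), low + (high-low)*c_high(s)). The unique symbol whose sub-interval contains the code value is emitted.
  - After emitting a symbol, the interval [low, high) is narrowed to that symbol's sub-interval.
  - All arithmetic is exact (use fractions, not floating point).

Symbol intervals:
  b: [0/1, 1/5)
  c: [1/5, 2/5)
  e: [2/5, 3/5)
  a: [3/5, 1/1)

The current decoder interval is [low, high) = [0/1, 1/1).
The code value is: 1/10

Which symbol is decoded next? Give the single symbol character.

Answer: b

Derivation:
Interval width = high − low = 1/1 − 0/1 = 1/1
Scaled code = (code − low) / width = (1/10 − 0/1) / 1/1 = 1/10
  b: [0/1, 1/5) ← scaled code falls here ✓
  c: [1/5, 2/5) 
  e: [2/5, 3/5) 
  a: [3/5, 1/1) 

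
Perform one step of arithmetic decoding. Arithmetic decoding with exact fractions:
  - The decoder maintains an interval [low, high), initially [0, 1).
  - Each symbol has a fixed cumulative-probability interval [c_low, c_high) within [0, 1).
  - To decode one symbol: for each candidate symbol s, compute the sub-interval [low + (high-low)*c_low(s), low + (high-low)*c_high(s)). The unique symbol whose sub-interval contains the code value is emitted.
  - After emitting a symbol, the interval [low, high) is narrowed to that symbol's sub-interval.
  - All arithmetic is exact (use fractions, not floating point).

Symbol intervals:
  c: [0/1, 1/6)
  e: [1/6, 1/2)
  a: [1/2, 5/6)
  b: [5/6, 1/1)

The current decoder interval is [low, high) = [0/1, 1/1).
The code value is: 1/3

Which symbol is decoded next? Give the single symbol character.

Interval width = high − low = 1/1 − 0/1 = 1/1
Scaled code = (code − low) / width = (1/3 − 0/1) / 1/1 = 1/3
  c: [0/1, 1/6) 
  e: [1/6, 1/2) ← scaled code falls here ✓
  a: [1/2, 5/6) 
  b: [5/6, 1/1) 

Answer: e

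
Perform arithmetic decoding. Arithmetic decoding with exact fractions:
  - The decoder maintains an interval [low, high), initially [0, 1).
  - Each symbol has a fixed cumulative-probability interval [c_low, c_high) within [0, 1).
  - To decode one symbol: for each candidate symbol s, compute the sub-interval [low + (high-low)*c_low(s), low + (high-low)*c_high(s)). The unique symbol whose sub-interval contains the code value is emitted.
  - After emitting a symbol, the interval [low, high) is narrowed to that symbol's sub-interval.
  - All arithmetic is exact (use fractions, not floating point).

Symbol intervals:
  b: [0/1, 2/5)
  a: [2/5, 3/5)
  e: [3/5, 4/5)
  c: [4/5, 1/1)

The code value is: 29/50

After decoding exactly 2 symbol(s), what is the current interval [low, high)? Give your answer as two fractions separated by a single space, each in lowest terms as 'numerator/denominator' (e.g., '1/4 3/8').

Step 1: interval [0/1, 1/1), width = 1/1 - 0/1 = 1/1
  'b': [0/1 + 1/1*0/1, 0/1 + 1/1*2/5) = [0/1, 2/5)
  'a': [0/1 + 1/1*2/5, 0/1 + 1/1*3/5) = [2/5, 3/5) <- contains code 29/50
  'e': [0/1 + 1/1*3/5, 0/1 + 1/1*4/5) = [3/5, 4/5)
  'c': [0/1 + 1/1*4/5, 0/1 + 1/1*1/1) = [4/5, 1/1)
  emit 'a', narrow to [2/5, 3/5)
Step 2: interval [2/5, 3/5), width = 3/5 - 2/5 = 1/5
  'b': [2/5 + 1/5*0/1, 2/5 + 1/5*2/5) = [2/5, 12/25)
  'a': [2/5 + 1/5*2/5, 2/5 + 1/5*3/5) = [12/25, 13/25)
  'e': [2/5 + 1/5*3/5, 2/5 + 1/5*4/5) = [13/25, 14/25)
  'c': [2/5 + 1/5*4/5, 2/5 + 1/5*1/1) = [14/25, 3/5) <- contains code 29/50
  emit 'c', narrow to [14/25, 3/5)

Answer: 14/25 3/5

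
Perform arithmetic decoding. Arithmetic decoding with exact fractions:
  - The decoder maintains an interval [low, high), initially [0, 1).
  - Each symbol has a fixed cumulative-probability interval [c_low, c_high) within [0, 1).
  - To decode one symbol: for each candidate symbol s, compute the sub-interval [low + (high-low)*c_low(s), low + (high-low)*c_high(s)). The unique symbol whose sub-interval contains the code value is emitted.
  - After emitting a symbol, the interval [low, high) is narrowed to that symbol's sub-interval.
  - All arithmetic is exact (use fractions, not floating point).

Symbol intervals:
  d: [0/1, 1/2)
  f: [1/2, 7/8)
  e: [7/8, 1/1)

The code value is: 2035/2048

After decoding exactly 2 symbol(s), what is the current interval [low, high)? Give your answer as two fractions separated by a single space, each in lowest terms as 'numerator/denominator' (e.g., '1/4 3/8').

Answer: 63/64 1/1

Derivation:
Step 1: interval [0/1, 1/1), width = 1/1 - 0/1 = 1/1
  'd': [0/1 + 1/1*0/1, 0/1 + 1/1*1/2) = [0/1, 1/2)
  'f': [0/1 + 1/1*1/2, 0/1 + 1/1*7/8) = [1/2, 7/8)
  'e': [0/1 + 1/1*7/8, 0/1 + 1/1*1/1) = [7/8, 1/1) <- contains code 2035/2048
  emit 'e', narrow to [7/8, 1/1)
Step 2: interval [7/8, 1/1), width = 1/1 - 7/8 = 1/8
  'd': [7/8 + 1/8*0/1, 7/8 + 1/8*1/2) = [7/8, 15/16)
  'f': [7/8 + 1/8*1/2, 7/8 + 1/8*7/8) = [15/16, 63/64)
  'e': [7/8 + 1/8*7/8, 7/8 + 1/8*1/1) = [63/64, 1/1) <- contains code 2035/2048
  emit 'e', narrow to [63/64, 1/1)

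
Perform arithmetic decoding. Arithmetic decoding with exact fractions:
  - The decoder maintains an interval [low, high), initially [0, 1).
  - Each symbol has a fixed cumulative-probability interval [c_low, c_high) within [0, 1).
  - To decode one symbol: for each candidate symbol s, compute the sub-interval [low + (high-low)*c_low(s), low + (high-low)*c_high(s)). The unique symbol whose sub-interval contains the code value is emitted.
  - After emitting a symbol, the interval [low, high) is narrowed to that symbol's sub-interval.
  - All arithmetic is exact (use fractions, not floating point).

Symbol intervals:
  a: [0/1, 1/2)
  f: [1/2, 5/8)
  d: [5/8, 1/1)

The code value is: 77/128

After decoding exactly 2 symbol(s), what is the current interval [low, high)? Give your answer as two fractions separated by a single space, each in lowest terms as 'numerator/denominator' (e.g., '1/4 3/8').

Step 1: interval [0/1, 1/1), width = 1/1 - 0/1 = 1/1
  'a': [0/1 + 1/1*0/1, 0/1 + 1/1*1/2) = [0/1, 1/2)
  'f': [0/1 + 1/1*1/2, 0/1 + 1/1*5/8) = [1/2, 5/8) <- contains code 77/128
  'd': [0/1 + 1/1*5/8, 0/1 + 1/1*1/1) = [5/8, 1/1)
  emit 'f', narrow to [1/2, 5/8)
Step 2: interval [1/2, 5/8), width = 5/8 - 1/2 = 1/8
  'a': [1/2 + 1/8*0/1, 1/2 + 1/8*1/2) = [1/2, 9/16)
  'f': [1/2 + 1/8*1/2, 1/2 + 1/8*5/8) = [9/16, 37/64)
  'd': [1/2 + 1/8*5/8, 1/2 + 1/8*1/1) = [37/64, 5/8) <- contains code 77/128
  emit 'd', narrow to [37/64, 5/8)

Answer: 37/64 5/8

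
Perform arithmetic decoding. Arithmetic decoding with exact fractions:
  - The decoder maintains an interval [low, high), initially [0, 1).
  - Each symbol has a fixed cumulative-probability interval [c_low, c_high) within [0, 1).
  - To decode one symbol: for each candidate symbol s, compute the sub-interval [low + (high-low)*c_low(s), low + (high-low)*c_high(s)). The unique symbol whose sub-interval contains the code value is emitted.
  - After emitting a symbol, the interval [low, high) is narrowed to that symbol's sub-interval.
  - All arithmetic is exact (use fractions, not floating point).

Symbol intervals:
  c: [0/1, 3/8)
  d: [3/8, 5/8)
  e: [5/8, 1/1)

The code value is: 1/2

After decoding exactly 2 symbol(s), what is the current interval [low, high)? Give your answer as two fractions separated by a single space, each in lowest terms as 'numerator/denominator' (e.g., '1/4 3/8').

Step 1: interval [0/1, 1/1), width = 1/1 - 0/1 = 1/1
  'c': [0/1 + 1/1*0/1, 0/1 + 1/1*3/8) = [0/1, 3/8)
  'd': [0/1 + 1/1*3/8, 0/1 + 1/1*5/8) = [3/8, 5/8) <- contains code 1/2
  'e': [0/1 + 1/1*5/8, 0/1 + 1/1*1/1) = [5/8, 1/1)
  emit 'd', narrow to [3/8, 5/8)
Step 2: interval [3/8, 5/8), width = 5/8 - 3/8 = 1/4
  'c': [3/8 + 1/4*0/1, 3/8 + 1/4*3/8) = [3/8, 15/32)
  'd': [3/8 + 1/4*3/8, 3/8 + 1/4*5/8) = [15/32, 17/32) <- contains code 1/2
  'e': [3/8 + 1/4*5/8, 3/8 + 1/4*1/1) = [17/32, 5/8)
  emit 'd', narrow to [15/32, 17/32)

Answer: 15/32 17/32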